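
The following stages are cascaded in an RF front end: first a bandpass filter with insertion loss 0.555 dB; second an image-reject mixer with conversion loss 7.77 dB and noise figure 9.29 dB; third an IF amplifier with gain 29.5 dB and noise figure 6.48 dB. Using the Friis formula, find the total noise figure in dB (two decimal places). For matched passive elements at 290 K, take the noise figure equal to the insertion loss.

Convert to linear (a loss of L dB is a gain of −L dB): F_i = 10^(NF_i/10), G_i = 10^(G_i,dB/10)
  Stage 1: F_1 = 10^(0.555/10) = 1.136, G_1 = 10^(−0.555/10) = 0.8800
  Stage 2: F_2 = 10^(9.29/10) = 8.492, G_2 = 10^(−7.77/10) = 0.1671
  Stage 3: F_3 = 10^(6.48/10) = 4.446, G_3 = 10^(29.5/10) = 891.3
Friis cascade:
  F = 1.136 + (8.492 − 1)/0.8800 + (4.446 − 1)/0.1471 = 33.08
NF = 10 log₁₀(33.08) = 15.20 dB

15.20 dB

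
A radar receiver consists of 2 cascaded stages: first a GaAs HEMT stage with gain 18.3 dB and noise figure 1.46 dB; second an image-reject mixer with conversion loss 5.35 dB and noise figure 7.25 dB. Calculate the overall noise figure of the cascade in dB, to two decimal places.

1.65 dB

Convert to linear (a loss of L dB is a gain of −L dB): F_i = 10^(NF_i/10), G_i = 10^(G_i,dB/10)
  Stage 1: F_1 = 10^(1.46/10) = 1.400, G_1 = 10^(18.3/10) = 67.61
  Stage 2: F_2 = 10^(7.25/10) = 5.309, G_2 = 10^(−5.35/10) = 0.2917
Friis cascade:
  F = 1.400 + (5.309 − 1)/67.61 = 1.463
NF = 10 log₁₀(1.463) = 1.65 dB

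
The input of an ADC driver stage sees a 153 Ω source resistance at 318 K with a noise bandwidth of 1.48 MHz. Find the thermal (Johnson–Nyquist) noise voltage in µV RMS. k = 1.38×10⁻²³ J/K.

1.99 µV

V_n = √(4kTRB)
4kTRB = 4 × 1.38×10⁻²³ × 318 × 1.53×10² × 1.48×10⁶ = 3.97×10⁻¹² V²
V_n = √(3.97×10⁻¹²) = 1.99×10⁻⁶ V = 1.99 µV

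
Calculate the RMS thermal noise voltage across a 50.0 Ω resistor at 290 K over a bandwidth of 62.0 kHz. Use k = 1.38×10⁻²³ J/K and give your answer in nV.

V_n = √(4kTRB)
4kTRB = 4 × 1.38×10⁻²³ × 290 × 5.00×10¹ × 6.20×10⁴ = 4.96×10⁻¹⁴ V²
V_n = √(4.96×10⁻¹⁴) = 2.23×10⁻⁷ V = 223 nV

223 nV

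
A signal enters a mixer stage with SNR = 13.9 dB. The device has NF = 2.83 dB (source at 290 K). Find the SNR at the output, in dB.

By definition F = SNR_in/SNR_out, so in dB: SNR_out = SNR_in − NF
SNR_out = 13.9 − 2.83 = 11.07 dB

11.07 dB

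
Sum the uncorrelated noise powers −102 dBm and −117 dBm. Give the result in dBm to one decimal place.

Convert to linear, add, convert back:
P₁ = 6.31×10⁻¹⁴ W, P₂ = 2.00×10⁻¹⁵ W
P_tot = 6.51×10⁻¹⁴ W → 10 log₁₀(P_tot / 10⁻³) = −101.9 dBm

−101.9 dBm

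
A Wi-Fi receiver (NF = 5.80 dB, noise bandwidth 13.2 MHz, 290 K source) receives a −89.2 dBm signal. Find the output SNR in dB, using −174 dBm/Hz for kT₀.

7.8 dB

Noise floor: N = −174 + 10 log₁₀(B) + NF
10 log₁₀(1.32×10⁷) = 71.21 dB
N = −174 + 71.21 + 5.80 = −96.99 dBm
SNR = P_sig − N = −89.2 − (−96.99) = 7.79 dB → 7.8 dB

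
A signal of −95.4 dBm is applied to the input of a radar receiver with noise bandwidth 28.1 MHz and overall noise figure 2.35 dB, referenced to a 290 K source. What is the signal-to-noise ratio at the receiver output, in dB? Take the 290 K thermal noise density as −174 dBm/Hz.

Noise floor: N = −174 + 10 log₁₀(B) + NF
10 log₁₀(2.81×10⁷) = 74.49 dB
N = −174 + 74.49 + 2.35 = −97.16 dBm
SNR = P_sig − N = −95.4 − (−97.16) = 1.76 dB → 1.8 dB

1.8 dB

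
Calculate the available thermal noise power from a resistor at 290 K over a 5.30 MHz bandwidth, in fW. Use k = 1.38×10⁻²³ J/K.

P_n = kTB = 1.38×10⁻²³ × 290 × 5.30×10⁶ = 2.12×10⁻¹⁴ W = 21.2 fW

21.2 fW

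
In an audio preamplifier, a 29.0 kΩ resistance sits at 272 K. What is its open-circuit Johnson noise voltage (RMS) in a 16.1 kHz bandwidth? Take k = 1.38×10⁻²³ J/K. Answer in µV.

V_n = √(4kTRB)
4kTRB = 4 × 1.38×10⁻²³ × 272 × 2.90×10⁴ × 1.61×10⁴ = 7.01×10⁻¹² V²
V_n = √(7.01×10⁻¹²) = 2.65×10⁻⁶ V = 2.65 µV

2.65 µV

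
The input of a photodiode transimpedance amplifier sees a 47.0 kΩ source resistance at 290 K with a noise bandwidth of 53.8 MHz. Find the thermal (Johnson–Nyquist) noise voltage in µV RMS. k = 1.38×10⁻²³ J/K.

V_n = √(4kTRB)
4kTRB = 4 × 1.38×10⁻²³ × 290 × 4.70×10⁴ × 5.38×10⁷ = 4.05×10⁻⁸ V²
V_n = √(4.05×10⁻⁸) = 2.01×10⁻⁴ V = 201 µV

201 µV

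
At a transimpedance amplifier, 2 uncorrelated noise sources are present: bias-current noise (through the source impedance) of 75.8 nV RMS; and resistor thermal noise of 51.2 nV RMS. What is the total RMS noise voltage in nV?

Uncorrelated sources add in power (mean-square): V_tot = √(ΣV_i²)
V_tot = √[(7.58×10⁻⁸)² + (5.12×10⁻⁸)²] = 9.15×10⁻⁸ V = 91.5 nV

91.5 nV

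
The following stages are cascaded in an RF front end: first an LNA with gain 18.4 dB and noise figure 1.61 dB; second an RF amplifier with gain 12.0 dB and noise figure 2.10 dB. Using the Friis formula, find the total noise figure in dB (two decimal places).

Convert to linear (a loss of L dB is a gain of −L dB): F_i = 10^(NF_i/10), G_i = 10^(G_i,dB/10)
  Stage 1: F_1 = 10^(1.61/10) = 1.449, G_1 = 10^(18.4/10) = 69.18
  Stage 2: F_2 = 10^(2.10/10) = 1.622, G_2 = 10^(12.0/10) = 15.85
Friis cascade:
  F = 1.449 + (1.622 − 1)/69.18 = 1.458
NF = 10 log₁₀(1.458) = 1.64 dB

1.64 dB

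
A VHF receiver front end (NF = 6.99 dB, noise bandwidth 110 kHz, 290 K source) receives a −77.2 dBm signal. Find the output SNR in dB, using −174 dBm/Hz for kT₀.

Noise floor: N = −174 + 10 log₁₀(B) + NF
10 log₁₀(1.10×10⁵) = 50.41 dB
N = −174 + 50.41 + 6.99 = −116.60 dBm
SNR = P_sig − N = −77.2 − (−116.60) = 39.40 dB → 39.4 dB

39.4 dB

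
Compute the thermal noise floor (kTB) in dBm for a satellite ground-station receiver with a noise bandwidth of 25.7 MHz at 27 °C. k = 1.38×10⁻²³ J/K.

−99.7 dBm

T = 27 °C + 273.15 = 300.15 K
P_n = kTB = 1.38×10⁻²³ × 300.15 × 2.57×10⁷ = 1.06×10⁻¹³ W
In dBm: 10 log₁₀(1.06×10⁻¹³ / 10⁻³) = −99.7 dBm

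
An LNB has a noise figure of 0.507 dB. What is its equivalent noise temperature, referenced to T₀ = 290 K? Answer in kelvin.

F = 10^(0.507/10) = 1.12383
T_e = (F − 1)·T₀ = (1.12383 − 1) × 290 = 35.9 K

35.9 K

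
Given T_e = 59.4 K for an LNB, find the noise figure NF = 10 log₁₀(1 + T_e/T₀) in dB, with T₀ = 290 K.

0.809 dB

F = 1 + T_e/T₀ = 1 + 59.4/290 = 1.20483
NF = 10 log₁₀(1.20483) = 0.809 dB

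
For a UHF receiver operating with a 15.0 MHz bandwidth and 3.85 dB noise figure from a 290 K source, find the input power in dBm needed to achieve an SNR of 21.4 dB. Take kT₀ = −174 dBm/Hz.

−77.0 dBm

Sensitivity = −174 + 10 log₁₀(B) + NF + SNR_min
= −174 + 71.76 + 3.85 + 21.4
= −76.99 dBm → −77.0 dBm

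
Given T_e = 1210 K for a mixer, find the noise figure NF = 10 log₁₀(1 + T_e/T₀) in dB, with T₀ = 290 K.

F = 1 + T_e/T₀ = 1 + 1210/290 = 5.17241
NF = 10 log₁₀(5.17241) = 7.14 dB

7.14 dB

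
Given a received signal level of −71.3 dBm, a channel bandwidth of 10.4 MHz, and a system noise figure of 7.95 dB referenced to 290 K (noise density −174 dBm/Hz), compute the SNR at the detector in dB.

Noise floor: N = −174 + 10 log₁₀(B) + NF
10 log₁₀(1.04×10⁷) = 70.17 dB
N = −174 + 70.17 + 7.95 = −95.88 dBm
SNR = P_sig − N = −71.3 − (−95.88) = 24.58 dB → 24.6 dB

24.6 dB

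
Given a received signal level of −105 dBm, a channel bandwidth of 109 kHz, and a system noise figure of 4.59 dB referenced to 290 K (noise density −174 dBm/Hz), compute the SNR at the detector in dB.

Noise floor: N = −174 + 10 log₁₀(B) + NF
10 log₁₀(1.09×10⁵) = 50.37 dB
N = −174 + 50.37 + 4.59 = −119.04 dBm
SNR = P_sig − N = −105 − (−119.04) = 14.04 dB → 14.0 dB

14.0 dB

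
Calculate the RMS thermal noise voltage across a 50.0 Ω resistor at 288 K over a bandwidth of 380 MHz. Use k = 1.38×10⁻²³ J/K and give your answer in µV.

V_n = √(4kTRB)
4kTRB = 4 × 1.38×10⁻²³ × 288 × 5.00×10¹ × 3.80×10⁸ = 3.02×10⁻¹⁰ V²
V_n = √(3.02×10⁻¹⁰) = 1.74×10⁻⁵ V = 17.4 µV

17.4 µV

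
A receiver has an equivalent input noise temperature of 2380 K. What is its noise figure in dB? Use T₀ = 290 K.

9.64 dB

F = 1 + T_e/T₀ = 1 + 2380/290 = 9.2069
NF = 10 log₁₀(9.2069) = 9.64 dB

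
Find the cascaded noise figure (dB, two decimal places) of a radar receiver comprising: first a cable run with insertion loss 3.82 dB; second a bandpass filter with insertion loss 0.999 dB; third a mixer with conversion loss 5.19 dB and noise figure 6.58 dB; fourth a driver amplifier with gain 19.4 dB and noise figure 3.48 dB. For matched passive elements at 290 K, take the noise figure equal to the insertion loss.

Convert to linear (a loss of L dB is a gain of −L dB): F_i = 10^(NF_i/10), G_i = 10^(G_i,dB/10)
  Stage 1: F_1 = 10^(3.82/10) = 2.410, G_1 = 10^(−3.82/10) = 0.4150
  Stage 2: F_2 = 10^(0.999/10) = 1.259, G_2 = 10^(−0.999/10) = 0.7945
  Stage 3: F_3 = 10^(6.58/10) = 4.550, G_3 = 10^(−5.19/10) = 0.3027
  Stage 4: F_4 = 10^(3.48/10) = 2.228, G_4 = 10^(19.4/10) = 87.10
Friis cascade:
  F = 2.410 + (1.259 − 1)/0.4150 + (4.550 − 1)/0.3297 + (2.228 − 1)/0.09979 = 26.11
NF = 10 log₁₀(26.11) = 14.17 dB

14.17 dB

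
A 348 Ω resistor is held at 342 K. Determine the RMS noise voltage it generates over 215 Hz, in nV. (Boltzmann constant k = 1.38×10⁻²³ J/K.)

37.6 nV

V_n = √(4kTRB)
4kTRB = 4 × 1.38×10⁻²³ × 342 × 3.48×10² × 2.15×10² = 1.41×10⁻¹⁵ V²
V_n = √(1.41×10⁻¹⁵) = 3.76×10⁻⁸ V = 37.6 nV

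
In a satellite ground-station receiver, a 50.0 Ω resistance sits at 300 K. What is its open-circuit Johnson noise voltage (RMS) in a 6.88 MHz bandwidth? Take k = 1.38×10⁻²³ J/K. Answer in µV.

V_n = √(4kTRB)
4kTRB = 4 × 1.38×10⁻²³ × 300 × 5.00×10¹ × 6.88×10⁶ = 5.70×10⁻¹² V²
V_n = √(5.70×10⁻¹²) = 2.39×10⁻⁶ V = 2.39 µV

2.39 µV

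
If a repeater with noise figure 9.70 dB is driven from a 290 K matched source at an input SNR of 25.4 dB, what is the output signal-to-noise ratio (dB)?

By definition F = SNR_in/SNR_out, so in dB: SNR_out = SNR_in − NF
SNR_out = 25.4 − 9.70 = 15.70 dB

15.70 dB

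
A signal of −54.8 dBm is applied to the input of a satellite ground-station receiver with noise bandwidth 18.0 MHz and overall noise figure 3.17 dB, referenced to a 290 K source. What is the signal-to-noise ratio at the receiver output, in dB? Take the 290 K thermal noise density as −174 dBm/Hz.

Noise floor: N = −174 + 10 log₁₀(B) + NF
10 log₁₀(1.80×10⁷) = 72.55 dB
N = −174 + 72.55 + 3.17 = −98.28 dBm
SNR = P_sig − N = −54.8 − (−98.28) = 43.48 dB → 43.5 dB

43.5 dB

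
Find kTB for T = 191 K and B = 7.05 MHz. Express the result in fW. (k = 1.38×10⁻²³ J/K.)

P_n = kTB = 1.38×10⁻²³ × 191 × 7.05×10⁶ = 1.86×10⁻¹⁴ W = 18.6 fW

18.6 fW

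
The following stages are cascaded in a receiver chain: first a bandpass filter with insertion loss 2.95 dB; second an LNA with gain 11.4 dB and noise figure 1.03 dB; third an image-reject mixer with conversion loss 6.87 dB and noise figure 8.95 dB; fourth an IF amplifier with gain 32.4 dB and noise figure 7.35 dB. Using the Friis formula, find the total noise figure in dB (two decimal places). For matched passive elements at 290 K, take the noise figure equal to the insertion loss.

8.17 dB

Convert to linear (a loss of L dB is a gain of −L dB): F_i = 10^(NF_i/10), G_i = 10^(G_i,dB/10)
  Stage 1: F_1 = 10^(2.95/10) = 1.972, G_1 = 10^(−2.95/10) = 0.5070
  Stage 2: F_2 = 10^(1.03/10) = 1.268, G_2 = 10^(11.4/10) = 13.80
  Stage 3: F_3 = 10^(8.95/10) = 7.852, G_3 = 10^(−6.87/10) = 0.2056
  Stage 4: F_4 = 10^(7.35/10) = 5.433, G_4 = 10^(32.4/10) = 1738
Friis cascade:
  F = 1.972 + (1.268 − 1)/0.5070 + (7.852 − 1)/6.998 + (5.433 − 1)/1.439 = 6.560
NF = 10 log₁₀(6.560) = 8.17 dB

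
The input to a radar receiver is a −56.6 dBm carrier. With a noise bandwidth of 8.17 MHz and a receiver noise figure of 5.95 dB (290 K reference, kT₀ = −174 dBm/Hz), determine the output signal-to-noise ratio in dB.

Noise floor: N = −174 + 10 log₁₀(B) + NF
10 log₁₀(8.17×10⁶) = 69.12 dB
N = −174 + 69.12 + 5.95 = −98.93 dBm
SNR = P_sig − N = −56.6 − (−98.93) = 42.33 dB → 42.3 dB

42.3 dB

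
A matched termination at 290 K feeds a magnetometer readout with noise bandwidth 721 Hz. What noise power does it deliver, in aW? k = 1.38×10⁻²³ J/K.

2.89 aW

P_n = kTB = 1.38×10⁻²³ × 290 × 7.21×10² = 2.89×10⁻¹⁸ W = 2.89 aW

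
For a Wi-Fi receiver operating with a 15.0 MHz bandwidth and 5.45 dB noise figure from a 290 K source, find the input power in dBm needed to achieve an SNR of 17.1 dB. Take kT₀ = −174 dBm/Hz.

Sensitivity = −174 + 10 log₁₀(B) + NF + SNR_min
= −174 + 71.76 + 5.45 + 17.1
= −79.69 dBm → −79.7 dBm

−79.7 dBm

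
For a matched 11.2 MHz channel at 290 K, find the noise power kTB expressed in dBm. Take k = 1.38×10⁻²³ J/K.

−103.5 dBm

P_n = kTB = 1.38×10⁻²³ × 290 × 1.12×10⁷ = 4.48×10⁻¹⁴ W
In dBm: 10 log₁₀(4.48×10⁻¹⁴ / 10⁻³) = −103.5 dBm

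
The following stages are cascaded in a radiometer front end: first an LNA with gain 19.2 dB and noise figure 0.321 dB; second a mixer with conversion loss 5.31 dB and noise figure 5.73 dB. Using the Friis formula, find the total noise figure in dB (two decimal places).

Convert to linear (a loss of L dB is a gain of −L dB): F_i = 10^(NF_i/10), G_i = 10^(G_i,dB/10)
  Stage 1: F_1 = 10^(0.321/10) = 1.077, G_1 = 10^(19.2/10) = 83.18
  Stage 2: F_2 = 10^(5.73/10) = 3.741, G_2 = 10^(−5.31/10) = 0.2944
Friis cascade:
  F = 1.077 + (3.741 − 1)/83.18 = 1.110
NF = 10 log₁₀(1.110) = 0.45 dB

0.45 dB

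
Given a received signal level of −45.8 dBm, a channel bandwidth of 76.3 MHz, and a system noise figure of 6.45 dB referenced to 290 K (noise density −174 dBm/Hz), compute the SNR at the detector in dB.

42.9 dB

Noise floor: N = −174 + 10 log₁₀(B) + NF
10 log₁₀(7.63×10⁷) = 78.83 dB
N = −174 + 78.83 + 6.45 = −88.72 dBm
SNR = P_sig − N = −45.8 − (−88.72) = 42.92 dB → 42.9 dB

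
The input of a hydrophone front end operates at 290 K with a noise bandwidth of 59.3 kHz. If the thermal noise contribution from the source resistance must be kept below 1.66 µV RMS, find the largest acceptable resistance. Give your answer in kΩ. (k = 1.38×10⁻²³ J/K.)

Johnson–Nyquist: V_n = √(4kTRB) ⇒ R = V_n² / (4kTB)
4kTB = 4 × 1.38×10⁻²³ × 290 × 5.93×10⁴ = 9.49×10⁻¹⁶
R = (1.66×10⁻⁶)² / 9.49×10⁻¹⁶ = 2.90×10³ Ω = 2.90 kΩ

2.90 kΩ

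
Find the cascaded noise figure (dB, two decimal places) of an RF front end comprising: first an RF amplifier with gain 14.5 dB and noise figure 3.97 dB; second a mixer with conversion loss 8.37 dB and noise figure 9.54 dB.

4.44 dB

Convert to linear (a loss of L dB is a gain of −L dB): F_i = 10^(NF_i/10), G_i = 10^(G_i,dB/10)
  Stage 1: F_1 = 10^(3.97/10) = 2.495, G_1 = 10^(14.5/10) = 28.18
  Stage 2: F_2 = 10^(9.54/10) = 8.995, G_2 = 10^(−8.37/10) = 0.1455
Friis cascade:
  F = 2.495 + (8.995 − 1)/28.18 = 2.778
NF = 10 log₁₀(2.778) = 4.44 dB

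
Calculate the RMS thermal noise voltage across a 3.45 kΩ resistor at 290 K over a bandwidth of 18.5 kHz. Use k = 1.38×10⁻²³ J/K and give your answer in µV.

1.01 µV

V_n = √(4kTRB)
4kTRB = 4 × 1.38×10⁻²³ × 290 × 3.45×10³ × 1.85×10⁴ = 1.02×10⁻¹² V²
V_n = √(1.02×10⁻¹²) = 1.01×10⁻⁶ V = 1.01 µV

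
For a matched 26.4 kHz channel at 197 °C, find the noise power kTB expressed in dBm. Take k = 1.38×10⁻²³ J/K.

−127.7 dBm

T = 197 °C + 273.15 = 470.15 K
P_n = kTB = 1.38×10⁻²³ × 470.15 × 2.64×10⁴ = 1.71×10⁻¹⁶ W
In dBm: 10 log₁₀(1.71×10⁻¹⁶ / 10⁻³) = −127.7 dBm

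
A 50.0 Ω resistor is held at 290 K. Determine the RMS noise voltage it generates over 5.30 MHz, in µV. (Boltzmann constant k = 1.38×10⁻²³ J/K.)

2.06 µV

V_n = √(4kTRB)
4kTRB = 4 × 1.38×10⁻²³ × 290 × 5.00×10¹ × 5.30×10⁶ = 4.24×10⁻¹² V²
V_n = √(4.24×10⁻¹²) = 2.06×10⁻⁶ V = 2.06 µV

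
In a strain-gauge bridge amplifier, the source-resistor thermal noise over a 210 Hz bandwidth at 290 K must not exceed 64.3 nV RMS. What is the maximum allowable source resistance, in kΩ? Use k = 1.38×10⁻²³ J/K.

1.23 kΩ

Johnson–Nyquist: V_n = √(4kTRB) ⇒ R = V_n² / (4kTB)
4kTB = 4 × 1.38×10⁻²³ × 290 × 2.10×10² = 3.36×10⁻¹⁸
R = (6.43×10⁻⁸)² / 3.36×10⁻¹⁸ = 1.23×10³ Ω = 1.23 kΩ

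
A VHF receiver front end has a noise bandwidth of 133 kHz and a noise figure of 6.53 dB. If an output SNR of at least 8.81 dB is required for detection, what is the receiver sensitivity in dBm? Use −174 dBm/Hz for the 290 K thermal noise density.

Sensitivity = −174 + 10 log₁₀(B) + NF + SNR_min
= −174 + 51.24 + 6.53 + 8.81
= −107.42 dBm → −107.4 dBm

−107.4 dBm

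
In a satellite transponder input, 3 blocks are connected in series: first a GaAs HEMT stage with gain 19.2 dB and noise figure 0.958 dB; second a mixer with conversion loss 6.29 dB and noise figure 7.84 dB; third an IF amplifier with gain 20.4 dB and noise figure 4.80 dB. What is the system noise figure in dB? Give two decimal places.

Convert to linear (a loss of L dB is a gain of −L dB): F_i = 10^(NF_i/10), G_i = 10^(G_i,dB/10)
  Stage 1: F_1 = 10^(0.958/10) = 1.247, G_1 = 10^(19.2/10) = 83.18
  Stage 2: F_2 = 10^(7.84/10) = 6.081, G_2 = 10^(−6.29/10) = 0.2350
  Stage 3: F_3 = 10^(4.80/10) = 3.020, G_3 = 10^(20.4/10) = 109.6
Friis cascade:
  F = 1.247 + (6.081 − 1)/83.18 + (3.020 − 1)/19.54 = 1.411
NF = 10 log₁₀(1.411) = 1.50 dB

1.50 dB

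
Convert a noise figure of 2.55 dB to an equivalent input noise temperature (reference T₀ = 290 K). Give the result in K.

232 K

F = 10^(2.55/10) = 1.79887
T_e = (F − 1)·T₀ = (1.79887 − 1) × 290 = 232 K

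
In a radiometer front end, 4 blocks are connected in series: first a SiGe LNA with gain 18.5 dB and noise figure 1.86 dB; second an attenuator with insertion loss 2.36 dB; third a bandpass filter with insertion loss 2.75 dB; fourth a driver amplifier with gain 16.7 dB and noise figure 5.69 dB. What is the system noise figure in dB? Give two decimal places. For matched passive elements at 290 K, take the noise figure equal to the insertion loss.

2.28 dB

Convert to linear (a loss of L dB is a gain of −L dB): F_i = 10^(NF_i/10), G_i = 10^(G_i,dB/10)
  Stage 1: F_1 = 10^(1.86/10) = 1.535, G_1 = 10^(18.5/10) = 70.79
  Stage 2: F_2 = 10^(2.36/10) = 1.722, G_2 = 10^(−2.36/10) = 0.5808
  Stage 3: F_3 = 10^(2.75/10) = 1.884, G_3 = 10^(−2.75/10) = 0.5309
  Stage 4: F_4 = 10^(5.69/10) = 3.707, G_4 = 10^(16.7/10) = 46.77
Friis cascade:
  F = 1.535 + (1.722 − 1)/70.79 + (1.884 − 1)/41.11 + (3.707 − 1)/21.83 = 1.690
NF = 10 log₁₀(1.690) = 2.28 dB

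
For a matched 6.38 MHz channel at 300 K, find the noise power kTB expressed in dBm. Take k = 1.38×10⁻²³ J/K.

P_n = kTB = 1.38×10⁻²³ × 300 × 6.38×10⁶ = 2.64×10⁻¹⁴ W
In dBm: 10 log₁₀(2.64×10⁻¹⁴ / 10⁻³) = −105.8 dBm

−105.8 dBm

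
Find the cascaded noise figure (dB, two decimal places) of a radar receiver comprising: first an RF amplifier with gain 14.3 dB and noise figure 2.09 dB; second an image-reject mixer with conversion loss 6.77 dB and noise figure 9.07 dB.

Convert to linear (a loss of L dB is a gain of −L dB): F_i = 10^(NF_i/10), G_i = 10^(G_i,dB/10)
  Stage 1: F_1 = 10^(2.09/10) = 1.618, G_1 = 10^(14.3/10) = 26.92
  Stage 2: F_2 = 10^(9.07/10) = 8.072, G_2 = 10^(−6.77/10) = 0.2104
Friis cascade:
  F = 1.618 + (8.072 − 1)/26.92 = 1.881
NF = 10 log₁₀(1.881) = 2.74 dB

2.74 dB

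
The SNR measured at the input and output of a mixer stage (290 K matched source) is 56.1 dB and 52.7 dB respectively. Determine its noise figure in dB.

NF (dB) = SNR_in(dB) − SNR_out(dB) when the source is at T₀
NF = 56.1 − 52.7 = 3.4 dB

3.4 dB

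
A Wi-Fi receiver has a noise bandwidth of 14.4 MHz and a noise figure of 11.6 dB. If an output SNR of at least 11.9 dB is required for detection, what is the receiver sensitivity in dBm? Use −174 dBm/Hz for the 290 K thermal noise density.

Sensitivity = −174 + 10 log₁₀(B) + NF + SNR_min
= −174 + 71.58 + 11.6 + 11.9
= −78.92 dBm → −78.9 dBm

−78.9 dBm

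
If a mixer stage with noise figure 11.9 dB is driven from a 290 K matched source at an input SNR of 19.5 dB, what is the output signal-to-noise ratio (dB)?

7.6 dB

By definition F = SNR_in/SNR_out, so in dB: SNR_out = SNR_in − NF
SNR_out = 19.5 − 11.9 = 7.6 dB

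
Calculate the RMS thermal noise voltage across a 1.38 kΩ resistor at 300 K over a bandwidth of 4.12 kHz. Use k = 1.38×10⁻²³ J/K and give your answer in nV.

307 nV

V_n = √(4kTRB)
4kTRB = 4 × 1.38×10⁻²³ × 300 × 1.38×10³ × 4.12×10³ = 9.42×10⁻¹⁴ V²
V_n = √(9.42×10⁻¹⁴) = 3.07×10⁻⁷ V = 307 nV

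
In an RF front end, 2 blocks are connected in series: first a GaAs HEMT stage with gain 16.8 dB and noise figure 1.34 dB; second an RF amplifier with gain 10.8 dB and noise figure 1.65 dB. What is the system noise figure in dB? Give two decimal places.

1.37 dB

Convert to linear (a loss of L dB is a gain of −L dB): F_i = 10^(NF_i/10), G_i = 10^(G_i,dB/10)
  Stage 1: F_1 = 10^(1.34/10) = 1.361, G_1 = 10^(16.8/10) = 47.86
  Stage 2: F_2 = 10^(1.65/10) = 1.462, G_2 = 10^(10.8/10) = 12.02
Friis cascade:
  F = 1.361 + (1.462 − 1)/47.86 = 1.371
NF = 10 log₁₀(1.371) = 1.37 dB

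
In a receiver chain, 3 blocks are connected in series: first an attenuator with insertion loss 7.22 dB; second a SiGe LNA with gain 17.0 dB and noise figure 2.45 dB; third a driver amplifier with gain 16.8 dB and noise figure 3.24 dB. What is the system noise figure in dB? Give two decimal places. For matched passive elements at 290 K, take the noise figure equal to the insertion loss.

9.72 dB

Convert to linear (a loss of L dB is a gain of −L dB): F_i = 10^(NF_i/10), G_i = 10^(G_i,dB/10)
  Stage 1: F_1 = 10^(7.22/10) = 5.272, G_1 = 10^(−7.22/10) = 0.1897
  Stage 2: F_2 = 10^(2.45/10) = 1.758, G_2 = 10^(17.0/10) = 50.12
  Stage 3: F_3 = 10^(3.24/10) = 2.109, G_3 = 10^(16.8/10) = 47.86
Friis cascade:
  F = 5.272 + (1.758 − 1)/0.1897 + (2.109 − 1)/9.506 = 9.385
NF = 10 log₁₀(9.385) = 9.72 dB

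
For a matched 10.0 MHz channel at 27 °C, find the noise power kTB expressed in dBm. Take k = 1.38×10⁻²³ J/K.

−103.8 dBm

T = 27 °C + 273.15 = 300.15 K
P_n = kTB = 1.38×10⁻²³ × 300.15 × 1.00×10⁷ = 4.14×10⁻¹⁴ W
In dBm: 10 log₁₀(4.14×10⁻¹⁴ / 10⁻³) = −103.8 dBm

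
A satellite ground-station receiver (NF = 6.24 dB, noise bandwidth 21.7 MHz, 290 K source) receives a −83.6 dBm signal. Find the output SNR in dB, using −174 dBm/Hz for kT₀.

Noise floor: N = −174 + 10 log₁₀(B) + NF
10 log₁₀(2.17×10⁷) = 73.36 dB
N = −174 + 73.36 + 6.24 = −94.40 dBm
SNR = P_sig − N = −83.6 − (−94.40) = 10.80 dB → 10.8 dB

10.8 dB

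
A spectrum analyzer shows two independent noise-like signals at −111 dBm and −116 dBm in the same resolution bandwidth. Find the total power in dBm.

−109.8 dBm

Convert to linear, add, convert back:
P₁ = 7.94×10⁻¹⁵ W, P₂ = 2.51×10⁻¹⁵ W
P_tot = 1.05×10⁻¹⁴ W → 10 log₁₀(P_tot / 10⁻³) = −109.8 dBm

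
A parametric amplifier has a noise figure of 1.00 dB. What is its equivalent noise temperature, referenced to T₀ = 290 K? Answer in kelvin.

F = 10^(1.00/10) = 1.25893
T_e = (F − 1)·T₀ = (1.25893 − 1) × 290 = 75.1 K

75.1 K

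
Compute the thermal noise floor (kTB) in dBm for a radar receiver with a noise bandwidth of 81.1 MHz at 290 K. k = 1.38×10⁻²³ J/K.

P_n = kTB = 1.38×10⁻²³ × 290 × 8.11×10⁷ = 3.25×10⁻¹³ W
In dBm: 10 log₁₀(3.25×10⁻¹³ / 10⁻³) = −94.9 dBm

−94.9 dBm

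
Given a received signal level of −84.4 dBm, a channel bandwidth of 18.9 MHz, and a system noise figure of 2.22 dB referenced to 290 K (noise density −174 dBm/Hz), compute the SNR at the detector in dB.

Noise floor: N = −174 + 10 log₁₀(B) + NF
10 log₁₀(1.89×10⁷) = 72.76 dB
N = −174 + 72.76 + 2.22 = −99.02 dBm
SNR = P_sig − N = −84.4 − (−99.02) = 14.62 dB → 14.6 dB

14.6 dB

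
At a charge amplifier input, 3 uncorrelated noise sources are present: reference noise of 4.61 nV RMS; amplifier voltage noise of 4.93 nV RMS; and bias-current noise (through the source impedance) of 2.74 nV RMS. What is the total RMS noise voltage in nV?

7.28 nV

Uncorrelated sources add in power (mean-square): V_tot = √(ΣV_i²)
V_tot = √[(4.61×10⁻⁹)² + (4.93×10⁻⁹)² + (2.74×10⁻⁹)²] = 7.28×10⁻⁹ V = 7.28 nV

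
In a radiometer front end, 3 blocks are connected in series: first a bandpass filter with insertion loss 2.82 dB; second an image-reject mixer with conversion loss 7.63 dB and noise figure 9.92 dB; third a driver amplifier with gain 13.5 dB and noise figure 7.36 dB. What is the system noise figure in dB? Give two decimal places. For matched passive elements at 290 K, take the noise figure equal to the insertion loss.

18.33 dB

Convert to linear (a loss of L dB is a gain of −L dB): F_i = 10^(NF_i/10), G_i = 10^(G_i,dB/10)
  Stage 1: F_1 = 10^(2.82/10) = 1.914, G_1 = 10^(−2.82/10) = 0.5224
  Stage 2: F_2 = 10^(9.92/10) = 9.817, G_2 = 10^(−7.63/10) = 0.1726
  Stage 3: F_3 = 10^(7.36/10) = 5.445, G_3 = 10^(13.5/10) = 22.39
Friis cascade:
  F = 1.914 + (9.817 − 1)/0.5224 + (5.445 − 1)/0.09016 = 68.10
NF = 10 log₁₀(68.10) = 18.33 dB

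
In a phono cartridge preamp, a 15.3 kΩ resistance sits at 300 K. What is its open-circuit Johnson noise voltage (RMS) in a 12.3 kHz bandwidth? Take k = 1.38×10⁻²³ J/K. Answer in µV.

1.77 µV

V_n = √(4kTRB)
4kTRB = 4 × 1.38×10⁻²³ × 300 × 1.53×10⁴ × 1.23×10⁴ = 3.12×10⁻¹² V²
V_n = √(3.12×10⁻¹²) = 1.77×10⁻⁶ V = 1.77 µV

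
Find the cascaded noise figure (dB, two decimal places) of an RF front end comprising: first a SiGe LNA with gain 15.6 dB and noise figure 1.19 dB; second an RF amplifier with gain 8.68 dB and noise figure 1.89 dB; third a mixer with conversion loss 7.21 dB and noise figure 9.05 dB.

Convert to linear (a loss of L dB is a gain of −L dB): F_i = 10^(NF_i/10), G_i = 10^(G_i,dB/10)
  Stage 1: F_1 = 10^(1.19/10) = 1.315, G_1 = 10^(15.6/10) = 36.31
  Stage 2: F_2 = 10^(1.89/10) = 1.545, G_2 = 10^(8.68/10) = 7.379
  Stage 3: F_3 = 10^(9.05/10) = 8.035, G_3 = 10^(−7.21/10) = 0.1901
Friis cascade:
  F = 1.315 + (1.545 − 1)/36.31 + (8.035 − 1)/267.9 = 1.357
NF = 10 log₁₀(1.357) = 1.32 dB

1.32 dB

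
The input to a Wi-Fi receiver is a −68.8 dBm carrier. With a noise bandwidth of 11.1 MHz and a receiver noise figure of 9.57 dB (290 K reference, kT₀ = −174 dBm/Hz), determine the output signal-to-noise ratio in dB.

25.2 dB

Noise floor: N = −174 + 10 log₁₀(B) + NF
10 log₁₀(1.11×10⁷) = 70.45 dB
N = −174 + 70.45 + 9.57 = −93.98 dBm
SNR = P_sig − N = −68.8 − (−93.98) = 25.18 dB → 25.2 dB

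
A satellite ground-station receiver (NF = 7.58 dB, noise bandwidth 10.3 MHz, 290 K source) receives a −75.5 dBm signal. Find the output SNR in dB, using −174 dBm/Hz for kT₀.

20.8 dB

Noise floor: N = −174 + 10 log₁₀(B) + NF
10 log₁₀(1.03×10⁷) = 70.13 dB
N = −174 + 70.13 + 7.58 = −96.29 dBm
SNR = P_sig − N = −75.5 − (−96.29) = 20.79 dB → 20.8 dB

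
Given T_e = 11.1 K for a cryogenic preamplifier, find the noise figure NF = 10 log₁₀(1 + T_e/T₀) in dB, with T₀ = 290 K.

0.163 dB

F = 1 + T_e/T₀ = 1 + 11.1/290 = 1.03828
NF = 10 log₁₀(1.03828) = 0.163 dB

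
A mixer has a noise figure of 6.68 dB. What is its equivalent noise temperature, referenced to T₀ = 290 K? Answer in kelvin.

F = 10^(6.68/10) = 4.65586
T_e = (F − 1)·T₀ = (4.65586 − 1) × 290 = 1060 K

1060 K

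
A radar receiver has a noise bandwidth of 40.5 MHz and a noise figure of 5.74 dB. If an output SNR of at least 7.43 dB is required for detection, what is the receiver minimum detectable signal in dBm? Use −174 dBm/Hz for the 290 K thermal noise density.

−84.8 dBm

Sensitivity = −174 + 10 log₁₀(B) + NF + SNR_min
= −174 + 76.07 + 5.74 + 7.43
= −84.76 dBm → −84.8 dBm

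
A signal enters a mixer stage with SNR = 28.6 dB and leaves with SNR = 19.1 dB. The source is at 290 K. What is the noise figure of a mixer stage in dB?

9.5 dB

NF (dB) = SNR_in(dB) − SNR_out(dB) when the source is at T₀
NF = 28.6 − 19.1 = 9.5 dB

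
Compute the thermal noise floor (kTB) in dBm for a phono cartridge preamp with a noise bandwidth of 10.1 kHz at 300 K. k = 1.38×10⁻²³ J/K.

−133.8 dBm

P_n = kTB = 1.38×10⁻²³ × 300 × 1.01×10⁴ = 4.18×10⁻¹⁷ W
In dBm: 10 log₁₀(4.18×10⁻¹⁷ / 10⁻³) = −133.8 dBm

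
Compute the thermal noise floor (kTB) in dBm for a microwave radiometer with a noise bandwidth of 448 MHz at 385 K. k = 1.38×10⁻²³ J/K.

−86.2 dBm

P_n = kTB = 1.38×10⁻²³ × 385 × 4.48×10⁸ = 2.38×10⁻¹² W
In dBm: 10 log₁₀(2.38×10⁻¹² / 10⁻³) = −86.2 dBm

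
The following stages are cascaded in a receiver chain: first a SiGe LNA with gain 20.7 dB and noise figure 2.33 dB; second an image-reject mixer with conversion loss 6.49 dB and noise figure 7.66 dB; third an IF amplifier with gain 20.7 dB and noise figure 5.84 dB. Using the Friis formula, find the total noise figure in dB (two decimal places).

2.69 dB

Convert to linear (a loss of L dB is a gain of −L dB): F_i = 10^(NF_i/10), G_i = 10^(G_i,dB/10)
  Stage 1: F_1 = 10^(2.33/10) = 1.710, G_1 = 10^(20.7/10) = 117.5
  Stage 2: F_2 = 10^(7.66/10) = 5.834, G_2 = 10^(−6.49/10) = 0.2244
  Stage 3: F_3 = 10^(5.84/10) = 3.837, G_3 = 10^(20.7/10) = 117.5
Friis cascade:
  F = 1.710 + (5.834 − 1)/117.5 + (3.837 − 1)/26.36 = 1.859
NF = 10 log₁₀(1.859) = 2.69 dB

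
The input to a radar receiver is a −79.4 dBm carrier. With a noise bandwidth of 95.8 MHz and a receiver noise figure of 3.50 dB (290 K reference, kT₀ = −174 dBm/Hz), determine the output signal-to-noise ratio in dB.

Noise floor: N = −174 + 10 log₁₀(B) + NF
10 log₁₀(9.58×10⁷) = 79.81 dB
N = −174 + 79.81 + 3.50 = −90.69 dBm
SNR = P_sig − N = −79.4 − (−90.69) = 11.29 dB → 11.3 dB

11.3 dB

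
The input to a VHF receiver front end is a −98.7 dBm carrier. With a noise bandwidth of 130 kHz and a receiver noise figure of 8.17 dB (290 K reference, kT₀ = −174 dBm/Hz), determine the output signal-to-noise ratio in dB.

Noise floor: N = −174 + 10 log₁₀(B) + NF
10 log₁₀(1.30×10⁵) = 51.14 dB
N = −174 + 51.14 + 8.17 = −114.69 dBm
SNR = P_sig − N = −98.7 − (−114.69) = 15.99 dB → 16.0 dB

16.0 dB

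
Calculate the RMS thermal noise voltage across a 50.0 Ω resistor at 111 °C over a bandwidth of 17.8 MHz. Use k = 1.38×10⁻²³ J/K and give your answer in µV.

T = 111 °C + 273.15 = 384.15 K
V_n = √(4kTRB)
4kTRB = 4 × 1.38×10⁻²³ × 384.15 × 5.00×10¹ × 1.78×10⁷ = 1.89×10⁻¹¹ V²
V_n = √(1.89×10⁻¹¹) = 4.34×10⁻⁶ V = 4.34 µV

4.34 µV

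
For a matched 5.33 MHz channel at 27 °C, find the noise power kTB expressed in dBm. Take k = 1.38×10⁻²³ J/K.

T = 27 °C + 273.15 = 300.15 K
P_n = kTB = 1.38×10⁻²³ × 300.15 × 5.33×10⁶ = 2.21×10⁻¹⁴ W
In dBm: 10 log₁₀(2.21×10⁻¹⁴ / 10⁻³) = −106.6 dBm

−106.6 dBm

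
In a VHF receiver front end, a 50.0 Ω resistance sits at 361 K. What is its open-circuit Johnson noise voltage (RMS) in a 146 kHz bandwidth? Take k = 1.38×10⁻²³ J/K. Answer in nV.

381 nV

V_n = √(4kTRB)
4kTRB = 4 × 1.38×10⁻²³ × 361 × 5.00×10¹ × 1.46×10⁵ = 1.45×10⁻¹³ V²
V_n = √(1.45×10⁻¹³) = 3.81×10⁻⁷ V = 381 nV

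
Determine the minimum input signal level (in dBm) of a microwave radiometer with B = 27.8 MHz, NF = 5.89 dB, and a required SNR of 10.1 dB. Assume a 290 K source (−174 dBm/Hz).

Sensitivity = −174 + 10 log₁₀(B) + NF + SNR_min
= −174 + 74.44 + 5.89 + 10.1
= −83.57 dBm → −83.6 dBm

−83.6 dBm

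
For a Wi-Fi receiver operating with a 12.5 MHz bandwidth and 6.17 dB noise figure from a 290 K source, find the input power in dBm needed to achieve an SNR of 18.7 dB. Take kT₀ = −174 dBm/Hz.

−78.2 dBm

Sensitivity = −174 + 10 log₁₀(B) + NF + SNR_min
= −174 + 70.97 + 6.17 + 18.7
= −78.16 dBm → −78.2 dBm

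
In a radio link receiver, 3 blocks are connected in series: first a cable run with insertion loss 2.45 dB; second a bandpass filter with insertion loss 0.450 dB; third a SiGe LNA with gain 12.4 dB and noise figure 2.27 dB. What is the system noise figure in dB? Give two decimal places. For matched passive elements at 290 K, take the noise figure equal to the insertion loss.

5.17 dB

Convert to linear (a loss of L dB is a gain of −L dB): F_i = 10^(NF_i/10), G_i = 10^(G_i,dB/10)
  Stage 1: F_1 = 10^(2.45/10) = 1.758, G_1 = 10^(−2.45/10) = 0.5689
  Stage 2: F_2 = 10^(0.450/10) = 1.109, G_2 = 10^(−0.450/10) = 0.9016
  Stage 3: F_3 = 10^(2.27/10) = 1.687, G_3 = 10^(12.4/10) = 17.38
Friis cascade:
  F = 1.758 + (1.109 − 1)/0.5689 + (1.687 − 1)/0.5129 = 3.289
NF = 10 log₁₀(3.289) = 5.17 dB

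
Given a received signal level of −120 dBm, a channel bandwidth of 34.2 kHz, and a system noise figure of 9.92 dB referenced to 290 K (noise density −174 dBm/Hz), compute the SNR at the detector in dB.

−1.3 dB

Noise floor: N = −174 + 10 log₁₀(B) + NF
10 log₁₀(3.42×10⁴) = 45.34 dB
N = −174 + 45.34 + 9.92 = −118.74 dBm
SNR = P_sig − N = −120 − (−118.74) = −1.26 dB → −1.3 dB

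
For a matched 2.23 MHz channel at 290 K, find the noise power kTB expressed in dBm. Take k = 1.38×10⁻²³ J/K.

P_n = kTB = 1.38×10⁻²³ × 290 × 2.23×10⁶ = 8.92×10⁻¹⁵ W
In dBm: 10 log₁₀(8.92×10⁻¹⁵ / 10⁻³) = −110.5 dBm

−110.5 dBm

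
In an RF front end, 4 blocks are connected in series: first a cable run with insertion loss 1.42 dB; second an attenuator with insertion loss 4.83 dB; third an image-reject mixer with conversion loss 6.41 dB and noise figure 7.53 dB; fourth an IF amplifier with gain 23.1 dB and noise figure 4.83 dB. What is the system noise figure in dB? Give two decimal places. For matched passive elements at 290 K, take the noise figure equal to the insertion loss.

Convert to linear (a loss of L dB is a gain of −L dB): F_i = 10^(NF_i/10), G_i = 10^(G_i,dB/10)
  Stage 1: F_1 = 10^(1.42/10) = 1.387, G_1 = 10^(−1.42/10) = 0.7211
  Stage 2: F_2 = 10^(4.83/10) = 3.041, G_2 = 10^(−4.83/10) = 0.3289
  Stage 3: F_3 = 10^(7.53/10) = 5.662, G_3 = 10^(−6.41/10) = 0.2286
  Stage 4: F_4 = 10^(4.83/10) = 3.041, G_4 = 10^(23.1/10) = 204.2
Friis cascade:
  F = 1.387 + (3.041 − 1)/0.7211 + (5.662 − 1)/0.2371 + (3.041 − 1)/0.05420 = 61.53
NF = 10 log₁₀(61.53) = 17.89 dB

17.89 dB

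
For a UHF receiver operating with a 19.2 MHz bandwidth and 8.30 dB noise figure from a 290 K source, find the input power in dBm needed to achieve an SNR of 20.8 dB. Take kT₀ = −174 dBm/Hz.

Sensitivity = −174 + 10 log₁₀(B) + NF + SNR_min
= −174 + 72.83 + 8.30 + 20.8
= −72.07 dBm → −72.1 dBm

−72.1 dBm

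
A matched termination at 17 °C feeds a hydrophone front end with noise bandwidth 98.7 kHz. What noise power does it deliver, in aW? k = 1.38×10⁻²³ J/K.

T = 17 °C + 273.15 = 290.15 K
P_n = kTB = 1.38×10⁻²³ × 290.15 × 9.87×10⁴ = 3.95×10⁻¹⁶ W = 395 aW

395 aW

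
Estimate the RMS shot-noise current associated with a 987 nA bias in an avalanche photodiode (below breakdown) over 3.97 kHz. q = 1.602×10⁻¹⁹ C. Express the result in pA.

I_n = √(2qI·B)
2qI·B = 2 × 1.602×10⁻¹⁹ × 9.87×10⁻⁷ × 3.97×10³ = 1.26×10⁻²¹ A²
I_n = √(1.26×10⁻²¹) = 3.54×10⁻¹¹ A = 35.4 pA

35.4 pA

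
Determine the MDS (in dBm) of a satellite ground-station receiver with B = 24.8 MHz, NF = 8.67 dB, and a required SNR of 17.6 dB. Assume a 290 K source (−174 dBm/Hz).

−73.8 dBm

Sensitivity = −174 + 10 log₁₀(B) + NF + SNR_min
= −174 + 73.94 + 8.67 + 17.6
= −73.79 dBm → −73.8 dBm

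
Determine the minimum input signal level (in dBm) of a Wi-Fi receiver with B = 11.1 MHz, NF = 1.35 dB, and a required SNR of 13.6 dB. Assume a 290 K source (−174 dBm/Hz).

−88.6 dBm

Sensitivity = −174 + 10 log₁₀(B) + NF + SNR_min
= −174 + 70.45 + 1.35 + 13.6
= −88.60 dBm → −88.6 dBm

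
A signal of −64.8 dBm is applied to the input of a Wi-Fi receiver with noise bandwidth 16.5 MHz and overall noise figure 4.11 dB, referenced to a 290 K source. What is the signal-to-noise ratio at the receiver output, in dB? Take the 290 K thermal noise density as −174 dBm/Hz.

32.9 dB

Noise floor: N = −174 + 10 log₁₀(B) + NF
10 log₁₀(1.65×10⁷) = 72.17 dB
N = −174 + 72.17 + 4.11 = −97.72 dBm
SNR = P_sig − N = −64.8 − (−97.72) = 32.92 dB → 32.9 dB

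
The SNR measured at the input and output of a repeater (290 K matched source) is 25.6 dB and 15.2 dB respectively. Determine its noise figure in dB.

10.4 dB

NF (dB) = SNR_in(dB) − SNR_out(dB) when the source is at T₀
NF = 25.6 − 15.2 = 10.4 dB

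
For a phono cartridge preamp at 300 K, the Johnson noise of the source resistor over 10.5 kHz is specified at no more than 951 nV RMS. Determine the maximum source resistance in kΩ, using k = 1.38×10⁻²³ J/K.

Johnson–Nyquist: V_n = √(4kTRB) ⇒ R = V_n² / (4kTB)
4kTB = 4 × 1.38×10⁻²³ × 300 × 1.05×10⁴ = 1.74×10⁻¹⁶
R = (9.51×10⁻⁷)² / 1.74×10⁻¹⁶ = 5.20×10³ Ω = 5.20 kΩ

5.20 kΩ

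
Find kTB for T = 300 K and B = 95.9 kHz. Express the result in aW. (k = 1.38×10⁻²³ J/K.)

P_n = kTB = 1.38×10⁻²³ × 300 × 9.59×10⁴ = 3.97×10⁻¹⁶ W = 397 aW

397 aW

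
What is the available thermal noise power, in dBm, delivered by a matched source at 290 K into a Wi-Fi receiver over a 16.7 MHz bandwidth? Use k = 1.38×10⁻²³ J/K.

P_n = kTB = 1.38×10⁻²³ × 290 × 1.67×10⁷ = 6.68×10⁻¹⁴ W
In dBm: 10 log₁₀(6.68×10⁻¹⁴ / 10⁻³) = −101.8 dBm

−101.8 dBm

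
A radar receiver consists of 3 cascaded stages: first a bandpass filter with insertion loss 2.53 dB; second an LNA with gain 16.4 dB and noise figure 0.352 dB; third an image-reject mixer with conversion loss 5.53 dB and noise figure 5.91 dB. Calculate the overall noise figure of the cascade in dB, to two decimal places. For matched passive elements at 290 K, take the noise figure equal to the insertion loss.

3.14 dB

Convert to linear (a loss of L dB is a gain of −L dB): F_i = 10^(NF_i/10), G_i = 10^(G_i,dB/10)
  Stage 1: F_1 = 10^(2.53/10) = 1.791, G_1 = 10^(−2.53/10) = 0.5585
  Stage 2: F_2 = 10^(0.352/10) = 1.084, G_2 = 10^(16.4/10) = 43.65
  Stage 3: F_3 = 10^(5.91/10) = 3.899, G_3 = 10^(−5.53/10) = 0.2799
Friis cascade:
  F = 1.791 + (1.084 − 1)/0.5585 + (3.899 − 1)/24.38 = 2.061
NF = 10 log₁₀(2.061) = 3.14 dB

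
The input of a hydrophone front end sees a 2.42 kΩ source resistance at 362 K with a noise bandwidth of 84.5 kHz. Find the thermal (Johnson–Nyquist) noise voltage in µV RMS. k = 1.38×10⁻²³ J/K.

V_n = √(4kTRB)
4kTRB = 4 × 1.38×10⁻²³ × 362 × 2.42×10³ × 8.45×10⁴ = 4.09×10⁻¹² V²
V_n = √(4.09×10⁻¹²) = 2.02×10⁻⁶ V = 2.02 µV

2.02 µV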